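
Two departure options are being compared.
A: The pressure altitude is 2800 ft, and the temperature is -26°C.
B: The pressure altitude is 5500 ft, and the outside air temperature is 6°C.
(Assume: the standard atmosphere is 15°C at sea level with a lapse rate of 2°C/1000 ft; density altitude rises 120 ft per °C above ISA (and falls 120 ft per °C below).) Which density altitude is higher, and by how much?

A: ISA temp = 9.4°C, deviation -35.4°C, DA = 2800 + 120 × (-35.4) = -1448 ft.
B: ISA temp = 4°C, deviation +2°C, DA = 5500 + 120 × 2 = 5740 ft.
B is higher by 5740 − (-1448) = 7188 ft.

B by 7188 ft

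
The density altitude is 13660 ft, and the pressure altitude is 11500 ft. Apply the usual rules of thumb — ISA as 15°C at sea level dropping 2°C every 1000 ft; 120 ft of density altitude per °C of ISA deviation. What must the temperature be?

10°C

Density altitude − pressure altitude = 13660 − 11500 = +2160 ft.
At 120 ft/°C that is an ISA deviation of 2160/120 = +18°C.
ISA temperature at 11500 ft = 15 − 2 × (11500/1000) = -8°C.
OAT = ISA + deviation = -8 + (+18) = 10°C.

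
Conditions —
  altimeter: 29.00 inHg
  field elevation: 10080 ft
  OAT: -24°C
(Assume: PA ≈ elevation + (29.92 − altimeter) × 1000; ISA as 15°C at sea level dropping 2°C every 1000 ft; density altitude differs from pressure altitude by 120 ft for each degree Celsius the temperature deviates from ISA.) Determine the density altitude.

Pressure altitude = 10080 + (29.92 − 29.00) × 1000 = 10080 + (+920) = 11000 ft.
ISA temperature at 11000 ft = 15 − 2 × (11000/1000) = -7°C.
ISA deviation = -24 − (-7) = -17°C.
Density altitude = 11000 + 120 × (-17) = 8960 ft.

8960 ft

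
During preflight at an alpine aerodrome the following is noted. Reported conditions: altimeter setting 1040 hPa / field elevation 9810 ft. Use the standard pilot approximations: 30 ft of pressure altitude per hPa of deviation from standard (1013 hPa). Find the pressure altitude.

Pressure correction = (1013 − 1040) × 30 = -810 ft.
Pressure altitude = 9810 + (-810) = 9000 ft.

9000 ft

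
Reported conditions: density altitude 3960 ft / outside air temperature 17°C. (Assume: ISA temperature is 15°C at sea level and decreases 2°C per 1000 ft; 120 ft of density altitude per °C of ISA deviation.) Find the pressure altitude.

3000 ft

DA = PA + 120 × (OAT − (15 − 2·PA/1000)) = PA + 120·OAT − 1800 + 0.24·PA = 1.24·PA + 120·OAT − 1800.
So 1.24·PA = 3960 − 120 × 17 + 1800 = 3720.
PA = 3720 / 1.24 = 3000 ft.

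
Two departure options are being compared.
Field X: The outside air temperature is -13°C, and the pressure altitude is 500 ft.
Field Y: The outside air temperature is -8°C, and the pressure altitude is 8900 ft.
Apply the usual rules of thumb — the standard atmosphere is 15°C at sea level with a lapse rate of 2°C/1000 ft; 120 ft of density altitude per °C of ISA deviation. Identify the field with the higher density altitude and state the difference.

Field X: ISA temp = 14°C, deviation -27°C, DA = 500 + 120 × (-27) = -2740 ft.
Field Y: ISA temp = -2.8°C, deviation -5.2°C, DA = 8900 + 120 × (-5.2) = 8276 ft.
Field Y is higher by 8276 − (-2740) = 11016 ft.

Field Y by 11016 ft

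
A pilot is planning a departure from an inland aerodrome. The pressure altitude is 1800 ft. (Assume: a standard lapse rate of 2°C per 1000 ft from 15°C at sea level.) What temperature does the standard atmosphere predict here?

ISA temperature = 15 − 2 × (1800/1000) = 15 − 3.6 = 11.4°C.

11.4°C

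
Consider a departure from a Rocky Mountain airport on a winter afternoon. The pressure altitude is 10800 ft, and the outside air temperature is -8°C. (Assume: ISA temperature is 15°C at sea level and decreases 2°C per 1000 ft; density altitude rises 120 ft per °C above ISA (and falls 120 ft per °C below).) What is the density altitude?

ISA temperature at 10800 ft = 15 − 2 × (10800/1000) = -6.6°C.
ISA deviation = -8 − (-6.6) = -1.4°C.
Density altitude = 10800 + 120 × (-1.4) = 10800 + (-168) = 10632 ft.

10632 ft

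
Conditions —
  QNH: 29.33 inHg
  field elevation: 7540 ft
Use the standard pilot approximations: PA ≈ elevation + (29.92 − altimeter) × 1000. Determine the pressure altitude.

8130 ft

Pressure correction = (29.92 − 29.33) × 1000 = +590 ft.
Pressure altitude = 7540 + (+590) = 8130 ft.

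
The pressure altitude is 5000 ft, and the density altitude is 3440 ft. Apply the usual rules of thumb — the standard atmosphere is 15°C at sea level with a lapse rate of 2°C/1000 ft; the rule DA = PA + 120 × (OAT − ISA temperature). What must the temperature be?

Density altitude − pressure altitude = 3440 − 5000 = -1560 ft.
At 120 ft/°C that is an ISA deviation of -1560/120 = -13°C.
ISA temperature at 5000 ft = 15 − 2 × (5000/1000) = 5°C.
OAT = ISA + deviation = 5 + (-13) = -8°C.

-8°C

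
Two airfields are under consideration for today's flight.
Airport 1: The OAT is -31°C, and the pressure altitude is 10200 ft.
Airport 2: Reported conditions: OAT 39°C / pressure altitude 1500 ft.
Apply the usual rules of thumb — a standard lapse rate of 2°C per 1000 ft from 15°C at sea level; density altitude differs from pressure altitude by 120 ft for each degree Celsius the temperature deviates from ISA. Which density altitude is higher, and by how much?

Airport 1 by 2388 ft

Airport 1: ISA temp = -5.4°C, deviation -25.6°C, DA = 10200 + 120 × (-25.6) = 7128 ft.
Airport 2: ISA temp = 12°C, deviation +27°C, DA = 1500 + 120 × 27 = 4740 ft.
Airport 1 is higher by 7128 − 4740 = 2388 ft.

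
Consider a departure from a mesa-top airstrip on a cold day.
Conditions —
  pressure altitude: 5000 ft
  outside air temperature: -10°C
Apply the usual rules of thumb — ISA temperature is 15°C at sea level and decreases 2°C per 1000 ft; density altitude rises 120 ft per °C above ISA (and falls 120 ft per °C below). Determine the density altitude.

ISA temperature at 5000 ft = 15 − 2 × (5000/1000) = 5°C.
ISA deviation = -10 − 5 = -15°C.
Density altitude = 5000 + 120 × (-15) = 5000 + (-1800) = 3200 ft.

3200 ft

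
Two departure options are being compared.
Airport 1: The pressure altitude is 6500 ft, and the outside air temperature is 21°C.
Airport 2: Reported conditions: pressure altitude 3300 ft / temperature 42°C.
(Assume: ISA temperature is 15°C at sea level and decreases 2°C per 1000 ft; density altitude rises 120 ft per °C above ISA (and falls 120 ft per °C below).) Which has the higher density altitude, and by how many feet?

Airport 1: ISA temp = 2°C, deviation +19°C, DA = 6500 + 120 × 19 = 8780 ft.
Airport 2: ISA temp = 8.4°C, deviation +33.6°C, DA = 3300 + 120 × 33.6 = 7332 ft.
Airport 1 is higher by 8780 − 7332 = 1448 ft.

Airport 1 by 1448 ft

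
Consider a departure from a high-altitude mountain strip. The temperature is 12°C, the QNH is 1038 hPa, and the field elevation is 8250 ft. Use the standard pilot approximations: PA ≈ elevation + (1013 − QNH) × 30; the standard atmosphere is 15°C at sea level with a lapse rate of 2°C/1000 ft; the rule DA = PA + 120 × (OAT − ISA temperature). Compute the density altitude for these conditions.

8940 ft

Pressure altitude = 8250 + (1013 − 1038) × 30 = 8250 + (-750) = 7500 ft.
ISA temperature at 7500 ft = 15 − 2 × (7500/1000) = 0°C.
ISA deviation = 12 − 0 = +12°C.
Density altitude = 7500 + 120 × (12) = 8940 ft.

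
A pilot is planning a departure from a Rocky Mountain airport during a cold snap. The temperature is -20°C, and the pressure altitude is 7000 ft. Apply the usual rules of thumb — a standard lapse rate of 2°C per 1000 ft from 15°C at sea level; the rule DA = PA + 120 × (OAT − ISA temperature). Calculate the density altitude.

ISA temperature at 7000 ft = 15 − 2 × (7000/1000) = 1°C.
ISA deviation = -20 − 1 = -21°C.
Density altitude = 7000 + 120 × (-21) = 7000 + (-2520) = 4480 ft.

4480 ft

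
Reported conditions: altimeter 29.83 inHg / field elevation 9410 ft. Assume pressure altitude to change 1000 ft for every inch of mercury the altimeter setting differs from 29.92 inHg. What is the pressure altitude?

9500 ft

Pressure correction = (29.92 − 29.83) × 1000 = +90 ft.
Pressure altitude = 9410 + (+90) = 9500 ft.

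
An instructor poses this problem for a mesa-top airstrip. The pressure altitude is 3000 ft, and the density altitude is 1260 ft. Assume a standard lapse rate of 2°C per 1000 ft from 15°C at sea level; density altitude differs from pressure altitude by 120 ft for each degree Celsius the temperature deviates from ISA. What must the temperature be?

-5.5°C

Density altitude − pressure altitude = 1260 − 3000 = -1740 ft.
At 120 ft/°C that is an ISA deviation of -1740/120 = -14.5°C.
ISA temperature at 3000 ft = 15 − 2 × (3000/1000) = 9°C.
OAT = ISA + deviation = 9 + (-14.5) = -5.5°C.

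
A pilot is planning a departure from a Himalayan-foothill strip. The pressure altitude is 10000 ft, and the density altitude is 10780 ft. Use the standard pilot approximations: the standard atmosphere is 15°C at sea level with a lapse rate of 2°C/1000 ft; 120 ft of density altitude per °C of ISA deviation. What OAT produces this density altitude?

Density altitude − pressure altitude = 10780 − 10000 = +780 ft.
At 120 ft/°C that is an ISA deviation of 780/120 = +6.5°C.
ISA temperature at 10000 ft = 15 − 2 × (10000/1000) = -5°C.
OAT = ISA + deviation = -5 + (+6.5) = 1.5°C.

1.5°C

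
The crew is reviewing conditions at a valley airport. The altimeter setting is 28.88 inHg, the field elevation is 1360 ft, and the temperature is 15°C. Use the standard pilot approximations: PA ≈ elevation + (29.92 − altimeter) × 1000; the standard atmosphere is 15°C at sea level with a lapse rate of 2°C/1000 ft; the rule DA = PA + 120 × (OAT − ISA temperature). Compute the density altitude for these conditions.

Pressure altitude = 1360 + (29.92 − 28.88) × 1000 = 1360 + (+1040) = 2400 ft.
ISA temperature at 2400 ft = 15 − 2 × (2400/1000) = 10.2°C.
ISA deviation = 15 − 10.2 = +4.8°C.
Density altitude = 2400 + 120 × (4.8) = 2976 ft.

2976 ft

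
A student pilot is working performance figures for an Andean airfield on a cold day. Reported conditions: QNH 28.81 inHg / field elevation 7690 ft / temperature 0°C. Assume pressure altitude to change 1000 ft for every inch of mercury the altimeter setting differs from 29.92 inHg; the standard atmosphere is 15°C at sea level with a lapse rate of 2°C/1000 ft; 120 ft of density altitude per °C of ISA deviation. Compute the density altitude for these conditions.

9112 ft

Pressure altitude = 7690 + (29.92 − 28.81) × 1000 = 7690 + (+1110) = 8800 ft.
ISA temperature at 8800 ft = 15 − 2 × (8800/1000) = -2.6°C.
ISA deviation = 0 − (-2.6) = +2.6°C.
Density altitude = 8800 + 120 × (2.6) = 9112 ft.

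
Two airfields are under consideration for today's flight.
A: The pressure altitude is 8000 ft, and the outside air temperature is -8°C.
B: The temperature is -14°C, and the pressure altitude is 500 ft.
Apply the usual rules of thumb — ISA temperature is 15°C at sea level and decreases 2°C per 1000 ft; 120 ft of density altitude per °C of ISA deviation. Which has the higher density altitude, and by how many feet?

A by 10020 ft

A: ISA temp = -1°C, deviation -7°C, DA = 8000 + 120 × (-7) = 7160 ft.
B: ISA temp = 14°C, deviation -28°C, DA = 500 + 120 × (-28) = -2860 ft.
A is higher by 7160 − (-2860) = 10020 ft.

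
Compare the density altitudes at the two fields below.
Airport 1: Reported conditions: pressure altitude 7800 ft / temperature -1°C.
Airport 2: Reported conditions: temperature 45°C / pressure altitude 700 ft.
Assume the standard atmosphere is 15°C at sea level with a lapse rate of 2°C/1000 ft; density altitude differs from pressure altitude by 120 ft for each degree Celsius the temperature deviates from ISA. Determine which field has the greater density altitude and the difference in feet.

Airport 1: ISA temp = -0.6°C, deviation -0.4°C, DA = 7800 + 120 × (-0.4) = 7752 ft.
Airport 2: ISA temp = 13.6°C, deviation +31.4°C, DA = 700 + 120 × 31.4 = 4468 ft.
Airport 1 is higher by 7752 − 4468 = 3284 ft.

Airport 1 by 3284 ft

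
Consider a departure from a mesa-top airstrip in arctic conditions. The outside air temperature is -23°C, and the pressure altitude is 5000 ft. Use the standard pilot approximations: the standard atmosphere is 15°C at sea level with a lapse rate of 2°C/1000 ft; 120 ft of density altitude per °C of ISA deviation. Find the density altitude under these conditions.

1640 ft

ISA temperature at 5000 ft = 15 − 2 × (5000/1000) = 5°C.
ISA deviation = -23 − 5 = -28°C.
Density altitude = 5000 + 120 × (-28) = 5000 + (-3360) = 1640 ft.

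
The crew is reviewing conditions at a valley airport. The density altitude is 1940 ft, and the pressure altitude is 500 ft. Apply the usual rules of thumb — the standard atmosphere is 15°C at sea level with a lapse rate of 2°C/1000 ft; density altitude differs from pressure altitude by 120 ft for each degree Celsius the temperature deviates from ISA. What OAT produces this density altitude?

26°C

Density altitude − pressure altitude = 1940 − 500 = +1440 ft.
At 120 ft/°C that is an ISA deviation of 1440/120 = +12°C.
ISA temperature at 500 ft = 15 − 2 × (500/1000) = 14°C.
OAT = ISA + deviation = 14 + (+12) = 26°C.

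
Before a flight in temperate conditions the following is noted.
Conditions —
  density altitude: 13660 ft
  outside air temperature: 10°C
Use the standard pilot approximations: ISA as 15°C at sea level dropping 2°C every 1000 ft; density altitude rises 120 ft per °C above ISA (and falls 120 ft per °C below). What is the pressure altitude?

11500 ft

DA = PA + 120 × (OAT − (15 − 2·PA/1000)) = PA + 120·OAT − 1800 + 0.24·PA = 1.24·PA + 120·OAT − 1800.
So 1.24·PA = 13660 − 120 × 10 + 1800 = 14260.
PA = 14260 / 1.24 = 11500 ft.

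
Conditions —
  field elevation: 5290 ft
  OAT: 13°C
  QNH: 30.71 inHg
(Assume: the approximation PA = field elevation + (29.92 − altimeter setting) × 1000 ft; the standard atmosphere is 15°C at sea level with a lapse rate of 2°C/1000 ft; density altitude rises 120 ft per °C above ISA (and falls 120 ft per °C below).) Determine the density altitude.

Pressure altitude = 5290 + (29.92 − 30.71) × 1000 = 5290 + (-790) = 4500 ft.
ISA temperature at 4500 ft = 15 − 2 × (4500/1000) = 6°C.
ISA deviation = 13 − 6 = +7°C.
Density altitude = 4500 + 120 × (7) = 5340 ft.

5340 ft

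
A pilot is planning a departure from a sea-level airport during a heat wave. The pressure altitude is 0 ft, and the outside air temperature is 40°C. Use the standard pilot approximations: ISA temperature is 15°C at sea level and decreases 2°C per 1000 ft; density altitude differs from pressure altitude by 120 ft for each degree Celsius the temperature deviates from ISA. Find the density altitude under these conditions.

ISA temperature at 0 ft = 15 − 2 × (0/1000) = 15°C.
ISA deviation = 40 − 15 = +25°C.
Density altitude = 0 + 120 × (25) = 0 + (+3000) = 3000 ft.

3000 ft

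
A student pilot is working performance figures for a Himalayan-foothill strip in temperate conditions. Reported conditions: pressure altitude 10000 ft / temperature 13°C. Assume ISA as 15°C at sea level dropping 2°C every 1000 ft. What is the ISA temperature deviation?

ISA+18°C

ISA temperature at 10000 ft = 15 − 2 × (10000/1000) = -5°C.
Deviation = OAT − ISA = 13 − (-5) = +18°C.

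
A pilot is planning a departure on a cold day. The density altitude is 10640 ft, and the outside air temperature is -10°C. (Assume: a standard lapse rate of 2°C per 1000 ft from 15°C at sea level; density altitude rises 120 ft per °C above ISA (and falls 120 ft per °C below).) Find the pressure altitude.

11000 ft

DA = PA + 120 × (OAT − (15 − 2·PA/1000)) = PA + 120·OAT − 1800 + 0.24·PA = 1.24·PA + 120·OAT − 1800.
So 1.24·PA = 10640 − 120 × (-10) + 1800 = 13640.
PA = 13640 / 1.24 = 11000 ft.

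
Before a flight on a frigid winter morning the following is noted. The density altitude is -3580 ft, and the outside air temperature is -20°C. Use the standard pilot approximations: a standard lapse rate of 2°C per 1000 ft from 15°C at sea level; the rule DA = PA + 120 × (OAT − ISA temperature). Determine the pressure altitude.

DA = PA + 120 × (OAT − (15 − 2·PA/1000)) = PA + 120·OAT − 1800 + 0.24·PA = 1.24·PA + 120·OAT − 1800.
So 1.24·PA = -3580 − 120 × (-20) + 1800 = 620.
PA = 620 / 1.24 = 500 ft.

500 ft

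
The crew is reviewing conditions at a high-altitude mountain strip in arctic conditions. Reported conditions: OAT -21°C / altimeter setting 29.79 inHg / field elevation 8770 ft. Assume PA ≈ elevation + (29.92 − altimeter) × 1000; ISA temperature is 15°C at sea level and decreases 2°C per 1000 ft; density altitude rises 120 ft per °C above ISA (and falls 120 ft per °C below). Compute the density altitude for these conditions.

6716 ft

Pressure altitude = 8770 + (29.92 − 29.79) × 1000 = 8770 + (+130) = 8900 ft.
ISA temperature at 8900 ft = 15 − 2 × (8900/1000) = -2.8°C.
ISA deviation = -21 − (-2.8) = -18.2°C.
Density altitude = 8900 + 120 × (-18.2) = 6716 ft.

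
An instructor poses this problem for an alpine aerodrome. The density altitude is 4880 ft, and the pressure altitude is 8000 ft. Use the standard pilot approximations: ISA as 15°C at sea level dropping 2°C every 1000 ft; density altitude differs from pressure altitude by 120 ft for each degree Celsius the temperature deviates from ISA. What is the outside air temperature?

Density altitude − pressure altitude = 4880 − 8000 = -3120 ft.
At 120 ft/°C that is an ISA deviation of -3120/120 = -26°C.
ISA temperature at 8000 ft = 15 − 2 × (8000/1000) = -1°C.
OAT = ISA + deviation = -1 + (-26) = -27°C.

-27°C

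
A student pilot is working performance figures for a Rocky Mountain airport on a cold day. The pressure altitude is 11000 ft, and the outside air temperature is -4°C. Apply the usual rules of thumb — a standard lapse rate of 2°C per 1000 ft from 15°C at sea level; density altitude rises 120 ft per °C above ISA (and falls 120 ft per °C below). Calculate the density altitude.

11360 ft

ISA temperature at 11000 ft = 15 − 2 × (11000/1000) = -7°C.
ISA deviation = -4 − (-7) = +3°C.
Density altitude = 11000 + 120 × (3) = 11000 + (+360) = 11360 ft.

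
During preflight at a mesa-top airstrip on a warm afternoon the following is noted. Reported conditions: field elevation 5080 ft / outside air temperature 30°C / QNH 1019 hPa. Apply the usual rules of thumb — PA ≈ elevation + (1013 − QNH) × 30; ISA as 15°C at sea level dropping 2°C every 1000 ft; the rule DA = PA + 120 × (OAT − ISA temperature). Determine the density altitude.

7876 ft

Pressure altitude = 5080 + (1013 − 1019) × 30 = 5080 + (-180) = 4900 ft.
ISA temperature at 4900 ft = 15 − 2 × (4900/1000) = 5.2°C.
ISA deviation = 30 − 5.2 = +24.8°C.
Density altitude = 4900 + 120 × (24.8) = 7876 ft.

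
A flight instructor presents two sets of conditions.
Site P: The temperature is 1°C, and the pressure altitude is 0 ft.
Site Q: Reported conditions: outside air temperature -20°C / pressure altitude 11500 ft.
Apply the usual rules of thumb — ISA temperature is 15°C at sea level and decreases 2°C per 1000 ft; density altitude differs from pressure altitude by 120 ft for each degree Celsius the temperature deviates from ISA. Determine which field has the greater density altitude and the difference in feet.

Site P: ISA temp = 15°C, deviation -14°C, DA = 0 + 120 × (-14) = -1680 ft.
Site Q: ISA temp = -8°C, deviation -12°C, DA = 11500 + 120 × (-12) = 10060 ft.
Site Q is higher by 10060 − (-1680) = 11740 ft.

Site Q by 11740 ft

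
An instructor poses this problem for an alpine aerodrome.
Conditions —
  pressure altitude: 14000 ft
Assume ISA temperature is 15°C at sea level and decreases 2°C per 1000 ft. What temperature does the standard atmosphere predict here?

-13°C

ISA temperature = 15 − 2 × (14000/1000) = 15 − 28 = -13°C.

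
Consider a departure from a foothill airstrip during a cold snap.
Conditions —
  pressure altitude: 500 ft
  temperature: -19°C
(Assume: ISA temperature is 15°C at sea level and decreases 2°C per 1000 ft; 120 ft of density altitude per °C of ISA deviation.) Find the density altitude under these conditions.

ISA temperature at 500 ft = 15 − 2 × (500/1000) = 14°C.
ISA deviation = -19 − 14 = -33°C.
Density altitude = 500 + 120 × (-33) = 500 + (-3960) = -3460 ft.

-3460 ft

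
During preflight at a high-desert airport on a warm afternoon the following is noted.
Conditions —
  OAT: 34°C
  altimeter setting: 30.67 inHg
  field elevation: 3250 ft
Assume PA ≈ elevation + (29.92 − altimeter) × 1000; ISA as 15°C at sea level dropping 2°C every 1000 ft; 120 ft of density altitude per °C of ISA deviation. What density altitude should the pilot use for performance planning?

Pressure altitude = 3250 + (29.92 − 30.67) × 1000 = 3250 + (-750) = 2500 ft.
ISA temperature at 2500 ft = 15 − 2 × (2500/1000) = 10°C.
ISA deviation = 34 − 10 = +24°C.
Density altitude = 2500 + 120 × (24) = 5380 ft.

5380 ft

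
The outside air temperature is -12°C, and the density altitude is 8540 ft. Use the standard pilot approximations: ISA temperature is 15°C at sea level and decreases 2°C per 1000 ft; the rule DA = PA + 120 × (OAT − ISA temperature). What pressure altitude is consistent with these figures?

DA = PA + 120 × (OAT − (15 − 2·PA/1000)) = PA + 120·OAT − 1800 + 0.24·PA = 1.24·PA + 120·OAT − 1800.
So 1.24·PA = 8540 − 120 × (-12) + 1800 = 11780.
PA = 11780 / 1.24 = 9500 ft.

9500 ft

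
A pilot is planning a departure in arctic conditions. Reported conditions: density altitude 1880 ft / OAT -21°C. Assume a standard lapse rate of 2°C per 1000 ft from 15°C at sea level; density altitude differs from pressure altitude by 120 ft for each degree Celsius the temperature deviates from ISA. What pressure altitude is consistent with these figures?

5000 ft

DA = PA + 120 × (OAT − (15 − 2·PA/1000)) = PA + 120·OAT − 1800 + 0.24·PA = 1.24·PA + 120·OAT − 1800.
So 1.24·PA = 1880 − 120 × (-21) + 1800 = 6200.
PA = 6200 / 1.24 = 5000 ft.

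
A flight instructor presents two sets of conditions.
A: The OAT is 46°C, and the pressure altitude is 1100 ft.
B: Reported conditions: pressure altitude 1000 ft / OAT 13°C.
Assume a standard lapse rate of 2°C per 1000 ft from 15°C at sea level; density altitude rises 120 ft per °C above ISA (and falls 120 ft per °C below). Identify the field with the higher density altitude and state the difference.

A: ISA temp = 12.8°C, deviation +33.2°C, DA = 1100 + 120 × 33.2 = 5084 ft.
B: ISA temp = 13°C, deviation 0°C, DA = 1000 + 120 × 0 = 1000 ft.
A is higher by 5084 − 1000 = 4084 ft.

A by 4084 ft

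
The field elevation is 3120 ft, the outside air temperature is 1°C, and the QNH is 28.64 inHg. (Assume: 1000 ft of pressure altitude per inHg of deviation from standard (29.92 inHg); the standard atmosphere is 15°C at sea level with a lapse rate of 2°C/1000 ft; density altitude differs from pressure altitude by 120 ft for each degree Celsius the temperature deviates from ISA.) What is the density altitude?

3776 ft

Pressure altitude = 3120 + (29.92 − 28.64) × 1000 = 3120 + (+1280) = 4400 ft.
ISA temperature at 4400 ft = 15 − 2 × (4400/1000) = 6.2°C.
ISA deviation = 1 − 6.2 = -5.2°C.
Density altitude = 4400 + 120 × (-5.2) = 3776 ft.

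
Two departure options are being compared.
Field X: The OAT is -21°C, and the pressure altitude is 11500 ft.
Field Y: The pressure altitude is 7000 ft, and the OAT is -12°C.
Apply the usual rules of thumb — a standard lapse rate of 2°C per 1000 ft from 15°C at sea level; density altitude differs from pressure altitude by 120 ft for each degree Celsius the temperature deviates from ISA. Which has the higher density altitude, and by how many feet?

Field X by 4500 ft

Field X: ISA temp = -8°C, deviation -13°C, DA = 11500 + 120 × (-13) = 9940 ft.
Field Y: ISA temp = 1°C, deviation -13°C, DA = 7000 + 120 × (-13) = 5440 ft.
Field X is higher by 9940 − 5440 = 4500 ft.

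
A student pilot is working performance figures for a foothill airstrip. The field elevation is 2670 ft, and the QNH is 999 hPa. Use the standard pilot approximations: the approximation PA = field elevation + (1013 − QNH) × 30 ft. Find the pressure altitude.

Pressure correction = (1013 − 999) × 30 = +420 ft.
Pressure altitude = 2670 + (+420) = 3090 ft.

3090 ft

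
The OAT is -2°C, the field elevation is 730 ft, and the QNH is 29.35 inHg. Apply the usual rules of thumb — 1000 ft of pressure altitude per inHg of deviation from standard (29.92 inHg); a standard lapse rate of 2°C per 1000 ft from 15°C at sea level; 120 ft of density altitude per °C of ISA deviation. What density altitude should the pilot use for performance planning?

-428 ft

Pressure altitude = 730 + (29.92 − 29.35) × 1000 = 730 + (+570) = 1300 ft.
ISA temperature at 1300 ft = 15 − 2 × (1300/1000) = 12.4°C.
ISA deviation = -2 − 12.4 = -14.4°C.
Density altitude = 1300 + 120 × (-14.4) = -428 ft.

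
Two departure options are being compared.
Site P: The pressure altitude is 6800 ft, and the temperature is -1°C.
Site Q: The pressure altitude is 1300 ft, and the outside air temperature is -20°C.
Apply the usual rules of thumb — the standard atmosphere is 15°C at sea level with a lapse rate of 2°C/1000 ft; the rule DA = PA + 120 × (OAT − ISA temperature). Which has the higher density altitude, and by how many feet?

Site P: ISA temp = 1.4°C, deviation -2.4°C, DA = 6800 + 120 × (-2.4) = 6512 ft.
Site Q: ISA temp = 12.4°C, deviation -32.4°C, DA = 1300 + 120 × (-32.4) = -2588 ft.
Site P is higher by 6512 − (-2588) = 9100 ft.

Site P by 9100 ft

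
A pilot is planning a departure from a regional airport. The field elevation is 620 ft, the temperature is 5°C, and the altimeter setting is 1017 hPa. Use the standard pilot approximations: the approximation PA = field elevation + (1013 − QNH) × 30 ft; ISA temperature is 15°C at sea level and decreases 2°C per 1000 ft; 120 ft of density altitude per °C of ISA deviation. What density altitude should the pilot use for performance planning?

-580 ft

Pressure altitude = 620 + (1013 − 1017) × 30 = 620 + (-120) = 500 ft.
ISA temperature at 500 ft = 15 − 2 × (500/1000) = 14°C.
ISA deviation = 5 − 14 = -9°C.
Density altitude = 500 + 120 × (-9) = -580 ft.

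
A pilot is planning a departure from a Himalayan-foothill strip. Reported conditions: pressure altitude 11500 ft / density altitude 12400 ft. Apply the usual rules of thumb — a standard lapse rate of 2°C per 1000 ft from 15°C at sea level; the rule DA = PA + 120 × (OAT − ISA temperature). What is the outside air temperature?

-0.5°C

Density altitude − pressure altitude = 12400 − 11500 = +900 ft.
At 120 ft/°C that is an ISA deviation of 900/120 = +7.5°C.
ISA temperature at 11500 ft = 15 − 2 × (11500/1000) = -8°C.
OAT = ISA + deviation = -8 + (+7.5) = -0.5°C.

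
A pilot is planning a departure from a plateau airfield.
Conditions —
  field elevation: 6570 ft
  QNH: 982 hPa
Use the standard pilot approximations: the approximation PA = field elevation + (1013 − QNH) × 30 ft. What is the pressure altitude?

7500 ft

Pressure correction = (1013 − 982) × 30 = +930 ft.
Pressure altitude = 6570 + (+930) = 7500 ft.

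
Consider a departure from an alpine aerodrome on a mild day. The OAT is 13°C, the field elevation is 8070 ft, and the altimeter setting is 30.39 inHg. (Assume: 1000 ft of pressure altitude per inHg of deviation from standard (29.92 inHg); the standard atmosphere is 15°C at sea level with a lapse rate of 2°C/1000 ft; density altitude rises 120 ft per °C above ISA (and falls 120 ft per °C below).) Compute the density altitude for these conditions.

Pressure altitude = 8070 + (29.92 − 30.39) × 1000 = 8070 + (-470) = 7600 ft.
ISA temperature at 7600 ft = 15 − 2 × (7600/1000) = -0.2°C.
ISA deviation = 13 − (-0.2) = +13.2°C.
Density altitude = 7600 + 120 × (13.2) = 9184 ft.

9184 ft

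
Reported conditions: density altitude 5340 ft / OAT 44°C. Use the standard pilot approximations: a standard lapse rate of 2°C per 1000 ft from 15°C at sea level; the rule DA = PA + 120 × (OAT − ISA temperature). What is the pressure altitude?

1500 ft

DA = PA + 120 × (OAT − (15 − 2·PA/1000)) = PA + 120·OAT − 1800 + 0.24·PA = 1.24·PA + 120·OAT − 1800.
So 1.24·PA = 5340 − 120 × 44 + 1800 = 1860.
PA = 1860 / 1.24 = 1500 ft.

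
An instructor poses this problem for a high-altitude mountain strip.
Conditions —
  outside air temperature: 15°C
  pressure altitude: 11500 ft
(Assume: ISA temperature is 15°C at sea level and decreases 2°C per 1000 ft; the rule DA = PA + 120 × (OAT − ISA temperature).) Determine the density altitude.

14260 ft

ISA temperature at 11500 ft = 15 − 2 × (11500/1000) = -8°C.
ISA deviation = 15 − (-8) = +23°C.
Density altitude = 11500 + 120 × (23) = 11500 + (+2760) = 14260 ft.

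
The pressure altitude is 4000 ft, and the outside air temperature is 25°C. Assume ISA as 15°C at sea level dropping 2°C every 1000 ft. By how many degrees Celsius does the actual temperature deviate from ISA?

ISA temperature at 4000 ft = 15 − 2 × (4000/1000) = 7°C.
Deviation = OAT − ISA = 25 − 7 = +18°C.

ISA+18°C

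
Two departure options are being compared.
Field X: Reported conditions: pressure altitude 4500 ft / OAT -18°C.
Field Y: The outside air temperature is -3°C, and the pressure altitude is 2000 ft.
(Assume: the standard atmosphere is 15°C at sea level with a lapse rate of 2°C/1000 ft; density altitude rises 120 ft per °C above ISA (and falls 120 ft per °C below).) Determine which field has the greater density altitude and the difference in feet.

Field X by 1300 ft

Field X: ISA temp = 6°C, deviation -24°C, DA = 4500 + 120 × (-24) = 1620 ft.
Field Y: ISA temp = 11°C, deviation -14°C, DA = 2000 + 120 × (-14) = 320 ft.
Field X is higher by 1620 − 320 = 1300 ft.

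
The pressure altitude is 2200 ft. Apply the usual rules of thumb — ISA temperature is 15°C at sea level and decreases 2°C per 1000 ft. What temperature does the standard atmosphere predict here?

10.6°C

ISA temperature = 15 − 2 × (2200/1000) = 15 − 4.4 = 10.6°C.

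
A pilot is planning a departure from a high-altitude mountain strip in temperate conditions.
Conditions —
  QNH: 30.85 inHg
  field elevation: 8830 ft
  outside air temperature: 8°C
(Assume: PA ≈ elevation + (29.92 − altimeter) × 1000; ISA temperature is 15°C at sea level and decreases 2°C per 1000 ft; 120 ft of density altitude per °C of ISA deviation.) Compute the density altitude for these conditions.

8956 ft

Pressure altitude = 8830 + (29.92 − 30.85) × 1000 = 8830 + (-930) = 7900 ft.
ISA temperature at 7900 ft = 15 − 2 × (7900/1000) = -0.8°C.
ISA deviation = 8 − (-0.8) = +8.8°C.
Density altitude = 7900 + 120 × (8.8) = 8956 ft.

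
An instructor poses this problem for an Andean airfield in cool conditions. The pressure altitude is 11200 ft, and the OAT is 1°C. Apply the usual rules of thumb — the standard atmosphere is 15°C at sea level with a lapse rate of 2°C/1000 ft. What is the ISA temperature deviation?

ISA temperature at 11200 ft = 15 − 2 × (11200/1000) = -7.4°C.
Deviation = OAT − ISA = 1 − (-7.4) = +8.4°C.

ISA+8.4°C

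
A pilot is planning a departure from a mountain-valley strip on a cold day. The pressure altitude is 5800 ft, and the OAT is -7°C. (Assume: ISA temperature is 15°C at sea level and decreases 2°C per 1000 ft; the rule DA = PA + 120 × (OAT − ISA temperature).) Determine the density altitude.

4552 ft

ISA temperature at 5800 ft = 15 − 2 × (5800/1000) = 3.4°C.
ISA deviation = -7 − 3.4 = -10.4°C.
Density altitude = 5800 + 120 × (-10.4) = 5800 + (-1248) = 4552 ft.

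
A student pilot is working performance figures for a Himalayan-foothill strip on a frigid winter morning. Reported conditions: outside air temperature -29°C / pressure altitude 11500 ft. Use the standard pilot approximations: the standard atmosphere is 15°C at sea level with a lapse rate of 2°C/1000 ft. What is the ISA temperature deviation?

ISA temperature at 11500 ft = 15 − 2 × (11500/1000) = -8°C.
Deviation = OAT − ISA = -29 − (-8) = -21°C.

ISA-21°C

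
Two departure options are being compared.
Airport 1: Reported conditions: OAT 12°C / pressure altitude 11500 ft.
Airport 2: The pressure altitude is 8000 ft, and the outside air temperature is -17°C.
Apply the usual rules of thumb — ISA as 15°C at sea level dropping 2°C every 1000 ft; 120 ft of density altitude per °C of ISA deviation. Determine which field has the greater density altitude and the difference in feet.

Airport 1 by 7820 ft

Airport 1: ISA temp = -8°C, deviation +20°C, DA = 11500 + 120 × 20 = 13900 ft.
Airport 2: ISA temp = -1°C, deviation -16°C, DA = 8000 + 120 × (-16) = 6080 ft.
Airport 1 is higher by 13900 − 6080 = 7820 ft.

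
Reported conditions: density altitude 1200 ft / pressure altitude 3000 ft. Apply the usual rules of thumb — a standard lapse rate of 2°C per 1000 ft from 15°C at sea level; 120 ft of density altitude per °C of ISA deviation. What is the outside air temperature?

Density altitude − pressure altitude = 1200 − 3000 = -1800 ft.
At 120 ft/°C that is an ISA deviation of -1800/120 = -15°C.
ISA temperature at 3000 ft = 15 − 2 × (3000/1000) = 9°C.
OAT = ISA + deviation = 9 + (-15) = -6°C.

-6°C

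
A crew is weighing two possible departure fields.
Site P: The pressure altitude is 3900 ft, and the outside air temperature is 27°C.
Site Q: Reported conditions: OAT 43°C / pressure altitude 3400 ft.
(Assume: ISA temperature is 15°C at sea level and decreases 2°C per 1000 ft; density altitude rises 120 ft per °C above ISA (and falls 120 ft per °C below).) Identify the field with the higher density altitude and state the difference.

Site P: ISA temp = 7.2°C, deviation +19.8°C, DA = 3900 + 120 × 19.8 = 6276 ft.
Site Q: ISA temp = 8.2°C, deviation +34.8°C, DA = 3400 + 120 × 34.8 = 7576 ft.
Site Q is higher by 7576 − 6276 = 1300 ft.

Site Q by 1300 ft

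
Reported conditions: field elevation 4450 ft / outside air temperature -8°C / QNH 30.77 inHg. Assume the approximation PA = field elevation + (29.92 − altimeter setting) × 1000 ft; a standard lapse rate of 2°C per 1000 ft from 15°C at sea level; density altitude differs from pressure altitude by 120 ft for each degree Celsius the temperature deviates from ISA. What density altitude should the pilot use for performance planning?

Pressure altitude = 4450 + (29.92 − 30.77) × 1000 = 4450 + (-850) = 3600 ft.
ISA temperature at 3600 ft = 15 − 2 × (3600/1000) = 7.8°C.
ISA deviation = -8 − 7.8 = -15.8°C.
Density altitude = 3600 + 120 × (-15.8) = 1704 ft.

1704 ft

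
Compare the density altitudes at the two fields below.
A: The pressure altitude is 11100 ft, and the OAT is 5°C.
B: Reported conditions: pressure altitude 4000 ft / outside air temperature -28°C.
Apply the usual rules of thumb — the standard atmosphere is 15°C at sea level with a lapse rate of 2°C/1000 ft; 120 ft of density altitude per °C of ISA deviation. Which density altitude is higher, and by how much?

A: ISA temp = -7.2°C, deviation +12.2°C, DA = 11100 + 120 × 12.2 = 12564 ft.
B: ISA temp = 7°C, deviation -35°C, DA = 4000 + 120 × (-35) = -200 ft.
A is higher by 12564 − (-200) = 12764 ft.

A by 12764 ft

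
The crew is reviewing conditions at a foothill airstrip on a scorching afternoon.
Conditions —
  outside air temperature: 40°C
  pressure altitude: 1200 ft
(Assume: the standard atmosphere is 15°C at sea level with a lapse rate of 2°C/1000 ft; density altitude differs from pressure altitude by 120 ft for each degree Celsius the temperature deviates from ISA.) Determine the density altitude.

4488 ft

ISA temperature at 1200 ft = 15 − 2 × (1200/1000) = 12.6°C.
ISA deviation = 40 − 12.6 = +27.4°C.
Density altitude = 1200 + 120 × (27.4) = 1200 + (+3288) = 4488 ft.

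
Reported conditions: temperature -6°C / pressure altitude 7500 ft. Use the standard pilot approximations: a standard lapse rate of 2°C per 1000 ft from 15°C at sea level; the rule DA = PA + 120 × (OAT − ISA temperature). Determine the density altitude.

6780 ft

ISA temperature at 7500 ft = 15 − 2 × (7500/1000) = 0°C.
ISA deviation = -6 − 0 = -6°C.
Density altitude = 7500 + 120 × (-6) = 7500 + (-720) = 6780 ft.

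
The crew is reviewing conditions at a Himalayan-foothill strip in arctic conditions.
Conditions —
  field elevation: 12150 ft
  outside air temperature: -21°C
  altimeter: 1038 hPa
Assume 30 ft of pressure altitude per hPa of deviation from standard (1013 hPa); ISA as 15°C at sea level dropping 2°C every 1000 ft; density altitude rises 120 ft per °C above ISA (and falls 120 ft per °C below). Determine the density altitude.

9816 ft

Pressure altitude = 12150 + (1013 − 1038) × 30 = 12150 + (-750) = 11400 ft.
ISA temperature at 11400 ft = 15 − 2 × (11400/1000) = -7.8°C.
ISA deviation = -21 − (-7.8) = -13.2°C.
Density altitude = 11400 + 120 × (-13.2) = 9816 ft.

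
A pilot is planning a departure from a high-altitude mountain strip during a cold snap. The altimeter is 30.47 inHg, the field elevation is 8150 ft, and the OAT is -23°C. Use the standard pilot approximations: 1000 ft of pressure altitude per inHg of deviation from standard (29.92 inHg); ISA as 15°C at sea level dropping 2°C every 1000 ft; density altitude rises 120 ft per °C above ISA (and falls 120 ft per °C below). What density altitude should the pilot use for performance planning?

Pressure altitude = 8150 + (29.92 − 30.47) × 1000 = 8150 + (-550) = 7600 ft.
ISA temperature at 7600 ft = 15 − 2 × (7600/1000) = -0.2°C.
ISA deviation = -23 − (-0.2) = -22.8°C.
Density altitude = 7600 + 120 × (-22.8) = 4864 ft.

4864 ft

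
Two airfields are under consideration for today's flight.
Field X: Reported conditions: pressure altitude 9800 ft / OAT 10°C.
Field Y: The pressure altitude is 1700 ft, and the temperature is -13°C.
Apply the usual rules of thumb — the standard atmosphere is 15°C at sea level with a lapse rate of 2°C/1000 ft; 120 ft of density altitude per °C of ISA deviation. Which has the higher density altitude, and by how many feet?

Field X by 12804 ft

Field X: ISA temp = -4.6°C, deviation +14.6°C, DA = 9800 + 120 × 14.6 = 11552 ft.
Field Y: ISA temp = 11.6°C, deviation -24.6°C, DA = 1700 + 120 × (-24.6) = -1252 ft.
Field X is higher by 11552 − (-1252) = 12804 ft.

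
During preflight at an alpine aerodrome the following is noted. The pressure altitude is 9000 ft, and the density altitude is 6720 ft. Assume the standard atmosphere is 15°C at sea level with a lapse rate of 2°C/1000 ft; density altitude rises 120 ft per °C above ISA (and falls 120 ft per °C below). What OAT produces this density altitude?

Density altitude − pressure altitude = 6720 − 9000 = -2280 ft.
At 120 ft/°C that is an ISA deviation of -2280/120 = -19°C.
ISA temperature at 9000 ft = 15 − 2 × (9000/1000) = -3°C.
OAT = ISA + deviation = -3 + (-19) = -22°C.

-22°C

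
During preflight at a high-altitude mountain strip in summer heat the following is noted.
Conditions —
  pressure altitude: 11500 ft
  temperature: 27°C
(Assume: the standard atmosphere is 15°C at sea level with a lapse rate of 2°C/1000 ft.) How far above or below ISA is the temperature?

ISA+35°C

ISA temperature at 11500 ft = 15 − 2 × (11500/1000) = -8°C.
Deviation = OAT − ISA = 27 − (-8) = +35°C.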